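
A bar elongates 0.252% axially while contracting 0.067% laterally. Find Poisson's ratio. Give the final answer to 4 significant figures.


nu = -epsilon_lat / epsilon_axial
Lateral strain is contraction (negative), so using magnitudes:
nu = 0.067 / 0.252
nu = 0.2659


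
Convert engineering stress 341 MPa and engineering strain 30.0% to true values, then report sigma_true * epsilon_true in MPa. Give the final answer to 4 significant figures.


sigma_true = sigma_eng * (1 + epsilon_eng)
sigma_true = 341 * (1 + 0.3) = 443.3 MPa
epsilon_true = ln(1 + epsilon_eng)
epsilon_true = ln(1 + 0.3) = 0.262364
sigma_true * epsilon_true = 443.3 * 0.262364 = 116.3 MPa


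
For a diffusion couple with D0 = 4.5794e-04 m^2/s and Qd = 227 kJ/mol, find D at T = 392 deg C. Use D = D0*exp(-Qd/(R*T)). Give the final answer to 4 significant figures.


D = D0 * exp(-Qd / (R*T))
T = 665.15 K
D = 4.5794e-04 * exp(-227e3 / (8.314 * 665.15))
D = 6.819e-22 m^2/s


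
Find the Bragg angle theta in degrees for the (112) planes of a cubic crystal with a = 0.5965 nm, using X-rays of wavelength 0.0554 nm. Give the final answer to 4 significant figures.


d = a / sqrt(h^2+k^2+l^2)
d = 0.5965 / sqrt(6) = 0.24352 nm
lambda = 2*d*sin(theta)  =>  sin(theta) = lambda / (2*d)
sin(theta) = 0.0554 / (2 * 0.24352) = 0.113748
theta = 6.531 deg


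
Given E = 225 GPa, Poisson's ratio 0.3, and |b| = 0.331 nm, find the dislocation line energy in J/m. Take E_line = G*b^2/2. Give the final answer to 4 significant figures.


Step 1: G = E / (2*(1+nu))
G = 225 / (2*(1+0.3)) = 86.5385 GPa = 8.65385e+10 Pa
Step 2: E_line = G*b^2/2
b = 0.331 nm = 3.31e-10 m
E_line = 0.5 * 8.65385e+10 * (3.31e-10)^2 = 4.741e-09 J/m


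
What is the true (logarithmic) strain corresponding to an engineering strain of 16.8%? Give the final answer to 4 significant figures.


epsilon_true = ln(1 + epsilon_eng)
epsilon_true = ln(1 + 0.168)
epsilon_true = 0.1553


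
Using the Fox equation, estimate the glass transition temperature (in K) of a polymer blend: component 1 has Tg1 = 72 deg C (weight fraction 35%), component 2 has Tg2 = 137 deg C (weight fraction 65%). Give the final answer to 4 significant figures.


1/Tg = w1/Tg1 + w2/Tg2 (in Kelvin)
Tg1 = 345.15 K, Tg2 = 410.15 K
1/Tg = 0.35/345.15 + 0.65/410.15
Tg = 384.8 K


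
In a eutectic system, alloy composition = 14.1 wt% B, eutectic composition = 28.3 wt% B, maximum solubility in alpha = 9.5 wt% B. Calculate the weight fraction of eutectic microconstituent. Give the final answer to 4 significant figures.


f_primary = (C_e - C0) / (C_e - C_alpha_max)
f_primary = (28.3 - 14.1) / (28.3 - 9.5)
f_primary = 0.755319
f_eutectic = 1 - 0.755319 = 0.2447


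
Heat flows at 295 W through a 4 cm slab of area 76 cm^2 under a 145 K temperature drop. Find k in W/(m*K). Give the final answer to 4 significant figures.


k = Q*L / (A*dT)
L = 0.04 m, A = 7.6e-03 m^2
k = 295 * 0.04 / (7.6e-03 * 145)
k = 10.71 W/(m*K)


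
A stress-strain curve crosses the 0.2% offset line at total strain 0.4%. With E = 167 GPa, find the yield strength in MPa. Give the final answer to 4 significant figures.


Offset strain = 0.002
Elastic strain at yield = total_strain - offset = 4e-03 - 0.002 = 2e-03
sigma_y = E * elastic_strain = 167000 * 2e-03
sigma_y = 334 MPa


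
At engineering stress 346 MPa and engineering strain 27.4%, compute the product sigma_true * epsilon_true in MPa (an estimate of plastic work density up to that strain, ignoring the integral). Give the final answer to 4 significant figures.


sigma_true = sigma_eng * (1 + epsilon_eng)
sigma_true = 346 * (1 + 0.274) = 440.804 MPa
epsilon_true = ln(1 + epsilon_eng)
epsilon_true = ln(1 + 0.274) = 0.242162
sigma_true * epsilon_true = 440.804 * 0.242162 = 106.7 MPa


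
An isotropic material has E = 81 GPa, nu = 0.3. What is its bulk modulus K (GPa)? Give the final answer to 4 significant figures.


K = E / (3*(1-2*nu))
K = 81 / (3*(1-2*0.3))
K = 67.5 GPa


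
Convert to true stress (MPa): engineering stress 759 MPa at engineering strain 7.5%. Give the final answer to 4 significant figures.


sigma_true = sigma_eng * (1 + epsilon_eng)
sigma_true = 759 * (1 + 0.075)
sigma_true = 815.9 MPa


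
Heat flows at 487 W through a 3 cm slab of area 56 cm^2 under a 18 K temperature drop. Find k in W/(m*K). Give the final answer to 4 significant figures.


k = Q*L / (A*dT)
L = 0.03 m, A = 5.6e-03 m^2
k = 487 * 0.03 / (5.6e-03 * 18)
k = 144.9 W/(m*K)


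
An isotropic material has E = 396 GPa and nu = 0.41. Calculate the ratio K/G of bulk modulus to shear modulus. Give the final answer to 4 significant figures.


G = E / (2*(1+nu))
G = 396 / (2*(1+0.41)) = 140.426 GPa
K = E / (3*(1-2*nu))
K = 396 / (3*(1-2*0.41)) = 733.333 GPa
K/G = 733.333 / 140.426 = 5.222


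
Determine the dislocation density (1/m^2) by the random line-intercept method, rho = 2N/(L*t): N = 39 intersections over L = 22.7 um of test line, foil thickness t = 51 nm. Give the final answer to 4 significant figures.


rho = 2N / (L * t)
L = 22.7 um = 2.27e-05 m, t = 51 nm = 5.1e-08 m
rho = 2 * 39 / (2.27e-05 * 5.1e-08)
rho = 6.737e+13 1/m^2


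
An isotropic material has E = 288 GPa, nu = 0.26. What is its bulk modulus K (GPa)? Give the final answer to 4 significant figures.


K = E / (3*(1-2*nu))
K = 288 / (3*(1-2*0.26))
K = 200 GPa


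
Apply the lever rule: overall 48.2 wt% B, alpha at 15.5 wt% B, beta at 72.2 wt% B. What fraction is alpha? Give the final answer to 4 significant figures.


f_alpha = (C_beta - C0) / (C_beta - C_alpha)
f_alpha = (72.2 - 48.2) / (72.2 - 15.5)
f_alpha = 0.4233


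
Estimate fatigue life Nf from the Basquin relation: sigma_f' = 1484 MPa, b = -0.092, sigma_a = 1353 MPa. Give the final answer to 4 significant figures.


sigma_a = sigma_f' * (2*Nf)^b
2*Nf = (sigma_a / sigma_f')^(1/b)
2*Nf = (1353 / 1484)^(1/-0.092)
2*Nf = 2.73062
Nf = 1.365 cycles


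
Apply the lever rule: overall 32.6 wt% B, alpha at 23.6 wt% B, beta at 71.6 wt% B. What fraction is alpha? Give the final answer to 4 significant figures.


f_alpha = (C_beta - C0) / (C_beta - C_alpha)
f_alpha = (71.6 - 32.6) / (71.6 - 23.6)
f_alpha = 0.8125


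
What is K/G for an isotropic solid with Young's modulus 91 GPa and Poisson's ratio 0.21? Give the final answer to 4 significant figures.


G = E / (2*(1+nu))
G = 91 / (2*(1+0.21)) = 37.6033 GPa
K = E / (3*(1-2*nu))
K = 91 / (3*(1-2*0.21)) = 52.2989 GPa
K/G = 52.2989 / 37.6033 = 1.391


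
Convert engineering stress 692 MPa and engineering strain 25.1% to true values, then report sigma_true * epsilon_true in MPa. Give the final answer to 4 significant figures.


sigma_true = sigma_eng * (1 + epsilon_eng)
sigma_true = 692 * (1 + 0.251) = 865.692 MPa
epsilon_true = ln(1 + epsilon_eng)
epsilon_true = ln(1 + 0.251) = 0.223943
sigma_true * epsilon_true = 865.692 * 0.223943 = 193.9 MPa


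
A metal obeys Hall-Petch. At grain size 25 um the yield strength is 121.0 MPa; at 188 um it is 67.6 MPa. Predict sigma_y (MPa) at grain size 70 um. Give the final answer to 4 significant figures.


sigma_y = sigma0 + k / sqrt(d)
1/sqrt(d1) = 1/sqrt(2.5e-05) = 200;  1/sqrt(d2) = 72.9325
k = (sigma1 - sigma2) / (1/sqrt(d1) - 1/sqrt(d2)) = (121.0 - 67.6) / (200 - 72.9325) = 0.420249 MPa*m^0.5
sigma0 = sigma1 - k/sqrt(d1) = 121.0 - 0.420249*200 = 36.9502 MPa
sigma_y(d3) = 36.9502 + 0.420249 / sqrt(7e-05) = 87.18 MPa


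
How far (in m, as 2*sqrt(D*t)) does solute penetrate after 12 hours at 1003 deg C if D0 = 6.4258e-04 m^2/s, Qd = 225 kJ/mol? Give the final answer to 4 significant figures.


Step 1: D = D0 * exp(-Qd/(R*T))
T = 1276.15 K
D = 6.4258e-04 * exp(-225e3 / (8.314 * 1276.15)) = 3.963e-13 m^2/s
Step 2: L = 2*sqrt(D*t)
t = 12 h = 43200 s
L = 2*sqrt(3.963e-13 * 43200) = 2.617e-04 m


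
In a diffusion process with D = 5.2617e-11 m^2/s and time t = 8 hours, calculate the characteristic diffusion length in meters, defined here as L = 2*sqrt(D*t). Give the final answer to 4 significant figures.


t = 8 hr = 28800 s
Diffusion length = 2*sqrt(D*t)
= 2*sqrt(5.2617e-11 * 28800)
= 2.462e-03 m


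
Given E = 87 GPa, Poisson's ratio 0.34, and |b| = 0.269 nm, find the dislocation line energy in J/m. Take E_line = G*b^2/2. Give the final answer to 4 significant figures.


Step 1: G = E / (2*(1+nu))
G = 87 / (2*(1+0.34)) = 32.4627 GPa = 3.24627e+10 Pa
Step 2: E_line = G*b^2/2
b = 0.269 nm = 2.69e-10 m
E_line = 0.5 * 3.24627e+10 * (2.69e-10)^2 = 1.175e-09 J/m


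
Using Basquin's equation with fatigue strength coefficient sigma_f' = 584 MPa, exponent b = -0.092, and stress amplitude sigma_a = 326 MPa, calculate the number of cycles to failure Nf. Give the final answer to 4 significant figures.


sigma_a = sigma_f' * (2*Nf)^b
2*Nf = (sigma_a / sigma_f')^(1/b)
2*Nf = (326 / 584)^(1/-0.092)
2*Nf = 565.096
Nf = 282.5 cycles


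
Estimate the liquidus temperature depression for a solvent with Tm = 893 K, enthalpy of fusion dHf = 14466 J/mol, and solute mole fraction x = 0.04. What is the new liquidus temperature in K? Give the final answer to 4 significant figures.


dT = R*Tm^2*x / dHf
dT = 8.314 * 893^2 * 0.04 / 14466
dT = 18.3326 K
T_new = 893 - 18.3326 = 874.7 K


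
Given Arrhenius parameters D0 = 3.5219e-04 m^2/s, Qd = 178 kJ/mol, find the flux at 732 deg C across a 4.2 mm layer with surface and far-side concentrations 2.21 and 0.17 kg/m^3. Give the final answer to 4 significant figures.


Step 1: D = D0 * exp(-Qd/(R*T))
T = 732 + 273.15 = 1005.15 K
D = 3.5219e-04 * exp(-178e3 / (8.314 * 1005.15)) = 1.9784e-13 m^2/s
Step 2: J = D * (C1 - C2) / dx
J = 1.9784e-13 * (2.21 - 0.17) / 4.2e-03
J = 9.609e-11 kg/(m^2*s)


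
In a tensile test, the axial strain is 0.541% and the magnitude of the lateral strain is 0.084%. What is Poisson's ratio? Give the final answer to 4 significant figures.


nu = -epsilon_lat / epsilon_axial
Lateral strain is contraction (negative), so using magnitudes:
nu = 0.084 / 0.541
nu = 0.1553


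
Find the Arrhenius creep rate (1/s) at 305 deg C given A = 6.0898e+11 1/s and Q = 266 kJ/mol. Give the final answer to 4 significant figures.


rate = A * exp(-Q / (R*T))
T = 305 + 273.15 = 578.15 K
rate = 6.0898e+11 * exp(-266e3 / (8.314 * 578.15))
rate = 5.639e-13 1/s


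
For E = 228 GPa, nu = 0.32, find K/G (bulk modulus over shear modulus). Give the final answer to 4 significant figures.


G = E / (2*(1+nu))
G = 228 / (2*(1+0.32)) = 86.3636 GPa
K = E / (3*(1-2*nu))
K = 228 / (3*(1-2*0.32)) = 211.111 GPa
K/G = 211.111 / 86.3636 = 2.444


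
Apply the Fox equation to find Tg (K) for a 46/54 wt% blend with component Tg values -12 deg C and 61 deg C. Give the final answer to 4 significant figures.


1/Tg = w1/Tg1 + w2/Tg2 (in Kelvin)
Tg1 = 261.15 K, Tg2 = 334.15 K
1/Tg = 0.46/261.15 + 0.54/334.15
Tg = 296.1 K


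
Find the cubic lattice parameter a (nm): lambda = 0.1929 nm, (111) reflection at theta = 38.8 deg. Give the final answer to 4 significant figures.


d = lambda / (2*sin(theta))
d = 0.1929 / (2*sin(38.8 deg))
d = 0.153925 nm
a = d * sqrt(h^2+k^2+l^2) = 0.153925 * sqrt(3)
a = 0.2666 nm


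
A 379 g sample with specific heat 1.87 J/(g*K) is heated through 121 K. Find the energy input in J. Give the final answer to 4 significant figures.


Q = m * cp * dT
Q = 379 * 1.87 * 121
Q = 85760 J


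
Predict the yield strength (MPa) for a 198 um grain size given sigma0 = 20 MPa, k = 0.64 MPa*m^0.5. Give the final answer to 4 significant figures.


sigma_y = sigma0 + k / sqrt(d)
d = 198 um = 1.98e-04 m
sigma_y = 20 + 0.64 / sqrt(1.98e-04)
sigma_y = 65.48 MPa


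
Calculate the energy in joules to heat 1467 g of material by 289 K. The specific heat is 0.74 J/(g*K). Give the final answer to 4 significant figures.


Q = m * cp * dT
Q = 1467 * 0.74 * 289
Q = 313700 J


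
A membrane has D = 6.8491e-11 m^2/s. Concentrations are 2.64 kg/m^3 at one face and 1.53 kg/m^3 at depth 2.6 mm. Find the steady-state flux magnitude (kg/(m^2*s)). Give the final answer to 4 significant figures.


J = -D * (dC/dx) = D * (C1 - C2) / dx
J = 6.8491e-11 * (2.64 - 1.53) / 2.6e-03
J = 2.924e-08 kg/(m^2*s)


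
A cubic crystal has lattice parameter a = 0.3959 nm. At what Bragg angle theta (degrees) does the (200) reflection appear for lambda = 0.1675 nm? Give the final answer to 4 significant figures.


d = a / sqrt(h^2+k^2+l^2)
d = 0.3959 / sqrt(4) = 0.19795 nm
lambda = 2*d*sin(theta)  =>  sin(theta) = lambda / (2*d)
sin(theta) = 0.1675 / (2 * 0.19795) = 0.423087
theta = 25.03 deg


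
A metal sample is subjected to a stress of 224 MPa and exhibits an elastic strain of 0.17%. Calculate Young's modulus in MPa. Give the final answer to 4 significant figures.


E = sigma / epsilon
epsilon = 0.17% = 1.7e-03
E = 224 / 1.7e-03
E = 131800 MPa


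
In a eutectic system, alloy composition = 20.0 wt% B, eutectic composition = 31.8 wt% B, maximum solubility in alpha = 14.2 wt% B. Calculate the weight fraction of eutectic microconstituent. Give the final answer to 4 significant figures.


f_primary = (C_e - C0) / (C_e - C_alpha_max)
f_primary = (31.8 - 20.0) / (31.8 - 14.2)
f_primary = 0.670455
f_eutectic = 1 - 0.670455 = 0.3295


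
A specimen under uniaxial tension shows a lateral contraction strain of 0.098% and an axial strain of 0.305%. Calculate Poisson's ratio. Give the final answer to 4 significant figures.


nu = -epsilon_lat / epsilon_axial
Lateral strain is contraction (negative), so using magnitudes:
nu = 0.098 / 0.305
nu = 0.3213


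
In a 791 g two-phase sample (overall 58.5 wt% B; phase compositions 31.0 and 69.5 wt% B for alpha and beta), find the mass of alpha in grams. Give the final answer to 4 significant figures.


f_alpha = (C_beta - C0) / (C_beta - C_alpha)
f_alpha = (69.5 - 58.5) / (69.5 - 31.0) = 0.285714
m_alpha = f_alpha * m_total = 0.285714 * 791 = 226 g


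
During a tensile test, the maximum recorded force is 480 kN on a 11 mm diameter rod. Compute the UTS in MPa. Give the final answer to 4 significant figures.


A0 = pi*(d/2)^2 = pi*(11/2)^2 = 95.0332 mm^2
UTS = F_max / A0 = 480*1000 / 95.0332
UTS = 5051 MPa


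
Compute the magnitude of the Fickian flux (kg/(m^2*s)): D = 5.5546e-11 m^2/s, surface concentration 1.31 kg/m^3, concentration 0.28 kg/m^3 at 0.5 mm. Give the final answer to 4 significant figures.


J = -D * (dC/dx) = D * (C1 - C2) / dx
J = 5.5546e-11 * (1.31 - 0.28) / 5e-04
J = 1.144e-07 kg/(m^2*s)


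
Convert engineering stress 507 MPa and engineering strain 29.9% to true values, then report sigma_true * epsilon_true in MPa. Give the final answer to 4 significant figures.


sigma_true = sigma_eng * (1 + epsilon_eng)
sigma_true = 507 * (1 + 0.299) = 658.593 MPa
epsilon_true = ln(1 + epsilon_eng)
epsilon_true = ln(1 + 0.299) = 0.261595
sigma_true * epsilon_true = 658.593 * 0.261595 = 172.3 MPa


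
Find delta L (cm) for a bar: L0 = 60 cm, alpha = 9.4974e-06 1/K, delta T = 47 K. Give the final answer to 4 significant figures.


dL = L0 * alpha * dT
dL = 60 * 9.4974e-06 * 47
dL = 0.02678 cm


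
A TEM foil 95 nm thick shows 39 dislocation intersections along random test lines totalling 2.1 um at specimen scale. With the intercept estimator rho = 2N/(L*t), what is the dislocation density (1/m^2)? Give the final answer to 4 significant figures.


rho = 2N / (L * t)
L = 2.1 um = 2.1e-06 m, t = 95 nm = 9.5e-08 m
rho = 2 * 39 / (2.1e-06 * 9.5e-08)
rho = 3.91e+14 1/m^2


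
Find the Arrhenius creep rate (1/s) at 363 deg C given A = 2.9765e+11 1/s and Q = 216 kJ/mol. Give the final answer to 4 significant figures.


rate = A * exp(-Q / (R*T))
T = 363 + 273.15 = 636.15 K
rate = 2.9765e+11 * exp(-216e3 / (8.314 * 636.15))
rate = 5.46e-07 1/s


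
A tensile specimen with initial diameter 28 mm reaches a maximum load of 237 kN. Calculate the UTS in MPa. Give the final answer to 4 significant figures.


A0 = pi*(d/2)^2 = pi*(28/2)^2 = 615.752 mm^2
UTS = F_max / A0 = 237*1000 / 615.752
UTS = 384.9 MPa


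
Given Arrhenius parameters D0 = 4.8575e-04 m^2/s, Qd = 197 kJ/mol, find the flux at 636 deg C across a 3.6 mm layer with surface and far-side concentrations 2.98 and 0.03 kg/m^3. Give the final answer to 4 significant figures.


Step 1: D = D0 * exp(-Qd/(R*T))
T = 636 + 273.15 = 909.15 K
D = 4.8575e-04 * exp(-197e3 / (8.314 * 909.15)) = 2.33074e-15 m^2/s
Step 2: J = D * (C1 - C2) / dx
J = 2.33074e-15 * (2.98 - 0.03) / 3.6e-03
J = 1.91e-12 kg/(m^2*s)


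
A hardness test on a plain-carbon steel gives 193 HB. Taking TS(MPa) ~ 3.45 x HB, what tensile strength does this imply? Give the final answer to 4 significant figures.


TS (MPa) = 3.45 * HB
TS = 3.45 * 193
TS = 665.9 MPa


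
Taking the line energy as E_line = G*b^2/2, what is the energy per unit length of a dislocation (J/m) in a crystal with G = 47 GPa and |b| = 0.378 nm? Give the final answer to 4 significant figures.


E = G*b^2/2
b = 0.378 nm = 3.78e-10 m
G = 47 GPa = 4.7e+10 Pa
E = 0.5 * 4.7e+10 * (3.78e-10)^2
E = 3.358e-09 J/m


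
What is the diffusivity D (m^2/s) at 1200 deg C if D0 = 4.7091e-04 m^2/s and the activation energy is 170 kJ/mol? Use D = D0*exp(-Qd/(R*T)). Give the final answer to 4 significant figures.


D = D0 * exp(-Qd / (R*T))
T = 1473.15 K
D = 4.7091e-04 * exp(-170e3 / (8.314 * 1473.15))
D = 4.415e-10 m^2/s


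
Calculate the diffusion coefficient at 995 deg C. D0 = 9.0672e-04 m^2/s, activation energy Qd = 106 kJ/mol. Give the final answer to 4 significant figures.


D = D0 * exp(-Qd / (R*T))
T = 1268.15 K
D = 9.0672e-04 * exp(-106e3 / (8.314 * 1268.15))
D = 3.901e-08 m^2/s


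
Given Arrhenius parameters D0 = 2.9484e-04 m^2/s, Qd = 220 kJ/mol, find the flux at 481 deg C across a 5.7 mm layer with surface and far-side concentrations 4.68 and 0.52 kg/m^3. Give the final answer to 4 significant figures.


Step 1: D = D0 * exp(-Qd/(R*T))
T = 481 + 273.15 = 754.15 K
D = 2.9484e-04 * exp(-220e3 / (8.314 * 754.15)) = 1.70291e-19 m^2/s
Step 2: J = D * (C1 - C2) / dx
J = 1.70291e-19 * (4.68 - 0.52) / 5.7e-03
J = 1.243e-16 kg/(m^2*s)


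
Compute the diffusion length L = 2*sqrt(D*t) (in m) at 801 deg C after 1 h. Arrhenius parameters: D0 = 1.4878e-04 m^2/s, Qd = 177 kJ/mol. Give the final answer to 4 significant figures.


Step 1: D = D0 * exp(-Qd/(R*T))
T = 1074.15 K
D = 1.4878e-04 * exp(-177e3 / (8.314 * 1074.15)) = 3.67226e-13 m^2/s
Step 2: L = 2*sqrt(D*t)
t = 1 h = 3600 s
L = 2*sqrt(3.67226e-13 * 3600) = 7.272e-05 m


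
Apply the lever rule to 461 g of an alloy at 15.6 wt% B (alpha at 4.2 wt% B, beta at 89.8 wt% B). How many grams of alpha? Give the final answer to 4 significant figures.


f_alpha = (C_beta - C0) / (C_beta - C_alpha)
f_alpha = (89.8 - 15.6) / (89.8 - 4.2) = 0.866822
m_alpha = f_alpha * m_total = 0.866822 * 461 = 399.6 g


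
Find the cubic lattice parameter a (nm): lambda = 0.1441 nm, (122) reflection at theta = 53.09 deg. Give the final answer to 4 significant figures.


d = lambda / (2*sin(theta))
d = 0.1441 / (2*sin(53.09 deg))
d = 0.0901098 nm
a = d * sqrt(h^2+k^2+l^2) = 0.0901098 * sqrt(9)
a = 0.2703 nm


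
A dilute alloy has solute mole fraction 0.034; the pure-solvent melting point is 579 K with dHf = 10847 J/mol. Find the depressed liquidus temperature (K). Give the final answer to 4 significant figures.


dT = R*Tm^2*x / dHf
dT = 8.314 * 579^2 * 0.034 / 10847
dT = 8.73648 K
T_new = 579 - 8.73648 = 570.3 K


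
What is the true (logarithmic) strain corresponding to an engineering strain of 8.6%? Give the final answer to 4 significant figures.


epsilon_true = ln(1 + epsilon_eng)
epsilon_true = ln(1 + 0.086)
epsilon_true = 0.0825


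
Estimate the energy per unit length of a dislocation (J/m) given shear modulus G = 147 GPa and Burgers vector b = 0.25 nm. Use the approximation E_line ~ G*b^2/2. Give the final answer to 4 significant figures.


E = G*b^2/2
b = 0.25 nm = 2.5e-10 m
G = 147 GPa = 1.47e+11 Pa
E = 0.5 * 1.47e+11 * (2.5e-10)^2
E = 4.594e-09 J/m


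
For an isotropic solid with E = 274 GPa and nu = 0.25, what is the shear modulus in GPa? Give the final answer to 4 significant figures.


G = E / (2*(1+nu))
G = 274 / (2*(1+0.25))
G = 109.6 GPa


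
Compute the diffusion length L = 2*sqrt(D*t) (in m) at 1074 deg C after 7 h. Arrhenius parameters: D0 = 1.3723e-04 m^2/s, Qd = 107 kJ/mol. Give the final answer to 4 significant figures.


Step 1: D = D0 * exp(-Qd/(R*T))
T = 1347.15 K
D = 1.3723e-04 * exp(-107e3 / (8.314 * 1347.15)) = 9.73782e-09 m^2/s
Step 2: L = 2*sqrt(D*t)
t = 7 h = 25200 s
L = 2*sqrt(9.73782e-09 * 25200) = 0.03133 m


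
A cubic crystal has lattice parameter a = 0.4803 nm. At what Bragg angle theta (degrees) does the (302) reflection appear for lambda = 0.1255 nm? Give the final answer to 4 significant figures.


d = a / sqrt(h^2+k^2+l^2)
d = 0.4803 / sqrt(13) = 0.133211 nm
lambda = 2*d*sin(theta)  =>  sin(theta) = lambda / (2*d)
sin(theta) = 0.1255 / (2 * 0.133211) = 0.471056
theta = 28.1 deg


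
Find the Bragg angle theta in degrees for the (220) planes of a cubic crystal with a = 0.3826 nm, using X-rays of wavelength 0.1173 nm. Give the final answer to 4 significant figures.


d = a / sqrt(h^2+k^2+l^2)
d = 0.3826 / sqrt(8) = 0.13527 nm
lambda = 2*d*sin(theta)  =>  sin(theta) = lambda / (2*d)
sin(theta) = 0.1173 / (2 * 0.13527) = 0.433579
theta = 25.69 deg


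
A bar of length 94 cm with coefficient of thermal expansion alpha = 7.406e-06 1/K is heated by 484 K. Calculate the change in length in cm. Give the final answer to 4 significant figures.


dL = L0 * alpha * dT
dL = 94 * 7.406e-06 * 484
dL = 0.3369 cm


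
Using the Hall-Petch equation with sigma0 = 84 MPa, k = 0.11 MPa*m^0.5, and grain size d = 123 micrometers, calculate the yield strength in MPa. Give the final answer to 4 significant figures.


sigma_y = sigma0 + k / sqrt(d)
d = 123 um = 1.23e-04 m
sigma_y = 84 + 0.11 / sqrt(1.23e-04)
sigma_y = 93.92 MPa


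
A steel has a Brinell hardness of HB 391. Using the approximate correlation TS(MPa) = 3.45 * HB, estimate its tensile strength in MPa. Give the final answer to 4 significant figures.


TS (MPa) = 3.45 * HB
TS = 3.45 * 391
TS = 1349 MPa


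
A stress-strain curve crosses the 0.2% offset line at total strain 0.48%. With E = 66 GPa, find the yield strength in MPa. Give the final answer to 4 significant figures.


Offset strain = 0.002
Elastic strain at yield = total_strain - offset = 4.8e-03 - 0.002 = 2.8e-03
sigma_y = E * elastic_strain = 66000 * 2.8e-03
sigma_y = 184.8 MPa


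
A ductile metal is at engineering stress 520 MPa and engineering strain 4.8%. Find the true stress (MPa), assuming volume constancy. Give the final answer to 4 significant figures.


sigma_true = sigma_eng * (1 + epsilon_eng)
sigma_true = 520 * (1 + 0.048)
sigma_true = 545 MPa


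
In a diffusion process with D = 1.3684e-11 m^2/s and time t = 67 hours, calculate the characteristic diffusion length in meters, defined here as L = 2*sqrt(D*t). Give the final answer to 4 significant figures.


t = 67 hr = 241200 s
Diffusion length = 2*sqrt(D*t)
= 2*sqrt(1.3684e-11 * 241200)
= 3.634e-03 m


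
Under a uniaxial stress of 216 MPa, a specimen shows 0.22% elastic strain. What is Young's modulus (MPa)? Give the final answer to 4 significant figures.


E = sigma / epsilon
epsilon = 0.22% = 2.2e-03
E = 216 / 2.2e-03
E = 98180 MPa


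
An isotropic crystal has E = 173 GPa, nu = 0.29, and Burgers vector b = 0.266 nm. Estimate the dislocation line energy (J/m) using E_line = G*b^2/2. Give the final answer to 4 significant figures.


Step 1: G = E / (2*(1+nu))
G = 173 / (2*(1+0.29)) = 67.0543 GPa = 6.70543e+10 Pa
Step 2: E_line = G*b^2/2
b = 0.266 nm = 2.66e-10 m
E_line = 0.5 * 6.70543e+10 * (2.66e-10)^2 = 2.372e-09 J/m


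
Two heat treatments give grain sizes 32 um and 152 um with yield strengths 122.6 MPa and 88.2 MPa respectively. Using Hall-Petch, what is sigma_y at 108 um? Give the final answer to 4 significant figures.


sigma_y = sigma0 + k / sqrt(d)
1/sqrt(d1) = 1/sqrt(3.2e-05) = 176.777;  1/sqrt(d2) = 81.1107
k = (sigma1 - sigma2) / (1/sqrt(d1) - 1/sqrt(d2)) = (122.6 - 88.2) / (176.777 - 81.1107) = 0.359584 MPa*m^0.5
sigma0 = sigma1 - k/sqrt(d1) = 122.6 - 0.359584*176.777 = 59.0339 MPa
sigma_y(d3) = 59.0339 + 0.359584 / sqrt(1.08e-04) = 93.63 MPa


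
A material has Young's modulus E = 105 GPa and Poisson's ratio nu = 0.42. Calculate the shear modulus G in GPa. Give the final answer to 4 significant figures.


G = E / (2*(1+nu))
G = 105 / (2*(1+0.42))
G = 36.97 GPa


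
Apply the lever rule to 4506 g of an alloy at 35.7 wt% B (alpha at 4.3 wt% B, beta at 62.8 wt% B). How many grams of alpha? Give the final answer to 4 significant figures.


f_alpha = (C_beta - C0) / (C_beta - C_alpha)
f_alpha = (62.8 - 35.7) / (62.8 - 4.3) = 0.463248
m_alpha = f_alpha * m_total = 0.463248 * 4506 = 2087 g


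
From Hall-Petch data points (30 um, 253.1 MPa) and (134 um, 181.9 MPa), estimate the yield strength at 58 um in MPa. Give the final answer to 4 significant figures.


sigma_y = sigma0 + k / sqrt(d)
1/sqrt(d1) = 1/sqrt(3e-05) = 182.574;  1/sqrt(d2) = 86.3868
k = (sigma1 - sigma2) / (1/sqrt(d1) - 1/sqrt(d2)) = (253.1 - 181.9) / (182.574 - 86.3868) = 0.740222 MPa*m^0.5
sigma0 = sigma1 - k/sqrt(d1) = 253.1 - 0.740222*182.574 = 117.955 MPa
sigma_y(d3) = 117.955 + 0.740222 / sqrt(5.8e-05) = 215.2 MPa


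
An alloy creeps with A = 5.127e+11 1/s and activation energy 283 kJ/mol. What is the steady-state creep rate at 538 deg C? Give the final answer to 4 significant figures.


rate = A * exp(-Q / (R*T))
T = 538 + 273.15 = 811.15 K
rate = 5.127e+11 * exp(-283e3 / (8.314 * 811.15))
rate = 3.056e-07 1/s


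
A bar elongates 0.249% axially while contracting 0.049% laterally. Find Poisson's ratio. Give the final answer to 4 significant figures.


nu = -epsilon_lat / epsilon_axial
Lateral strain is contraction (negative), so using magnitudes:
nu = 0.049 / 0.249
nu = 0.1968


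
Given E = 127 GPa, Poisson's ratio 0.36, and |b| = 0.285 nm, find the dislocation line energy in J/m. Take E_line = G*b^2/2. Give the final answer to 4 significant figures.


Step 1: G = E / (2*(1+nu))
G = 127 / (2*(1+0.36)) = 46.6912 GPa = 4.66912e+10 Pa
Step 2: E_line = G*b^2/2
b = 0.285 nm = 2.85e-10 m
E_line = 0.5 * 4.66912e+10 * (2.85e-10)^2 = 1.896e-09 J/m


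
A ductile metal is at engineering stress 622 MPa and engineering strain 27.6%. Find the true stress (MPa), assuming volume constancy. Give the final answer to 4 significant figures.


sigma_true = sigma_eng * (1 + epsilon_eng)
sigma_true = 622 * (1 + 0.276)
sigma_true = 793.7 MPa


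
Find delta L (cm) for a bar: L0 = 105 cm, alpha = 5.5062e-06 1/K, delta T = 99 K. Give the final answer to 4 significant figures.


dL = L0 * alpha * dT
dL = 105 * 5.5062e-06 * 99
dL = 0.05724 cm


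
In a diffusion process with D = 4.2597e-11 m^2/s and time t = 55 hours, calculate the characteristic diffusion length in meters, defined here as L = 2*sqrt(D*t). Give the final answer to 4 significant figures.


t = 55 hr = 198000 s
Diffusion length = 2*sqrt(D*t)
= 2*sqrt(4.2597e-11 * 198000)
= 5.808e-03 m


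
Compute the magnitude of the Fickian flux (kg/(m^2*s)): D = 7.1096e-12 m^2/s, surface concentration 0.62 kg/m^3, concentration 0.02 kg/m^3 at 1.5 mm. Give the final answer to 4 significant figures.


J = -D * (dC/dx) = D * (C1 - C2) / dx
J = 7.1096e-12 * (0.62 - 0.02) / 1.5e-03
J = 2.844e-09 kg/(m^2*s)


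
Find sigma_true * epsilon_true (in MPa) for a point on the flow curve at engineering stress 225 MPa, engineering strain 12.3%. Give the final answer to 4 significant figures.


sigma_true = sigma_eng * (1 + epsilon_eng)
sigma_true = 225 * (1 + 0.123) = 252.675 MPa
epsilon_true = ln(1 + epsilon_eng)
epsilon_true = ln(1 + 0.123) = 0.116004
sigma_true * epsilon_true = 252.675 * 0.116004 = 29.31 MPa


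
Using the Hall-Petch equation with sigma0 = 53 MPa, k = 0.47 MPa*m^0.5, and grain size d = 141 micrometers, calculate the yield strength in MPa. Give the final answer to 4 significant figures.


sigma_y = sigma0 + k / sqrt(d)
d = 141 um = 1.41e-04 m
sigma_y = 53 + 0.47 / sqrt(1.41e-04)
sigma_y = 92.58 MPa


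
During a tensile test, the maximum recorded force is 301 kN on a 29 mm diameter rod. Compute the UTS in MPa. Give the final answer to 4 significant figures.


A0 = pi*(d/2)^2 = pi*(29/2)^2 = 660.52 mm^2
UTS = F_max / A0 = 301*1000 / 660.52
UTS = 455.7 MPa


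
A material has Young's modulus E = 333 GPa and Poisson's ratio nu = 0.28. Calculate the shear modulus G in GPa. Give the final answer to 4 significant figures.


G = E / (2*(1+nu))
G = 333 / (2*(1+0.28))
G = 130.1 GPa


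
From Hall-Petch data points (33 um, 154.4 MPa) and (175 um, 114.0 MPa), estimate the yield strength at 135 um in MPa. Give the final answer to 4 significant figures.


sigma_y = sigma0 + k / sqrt(d)
1/sqrt(d1) = 1/sqrt(3.3e-05) = 174.078;  1/sqrt(d2) = 75.5929
k = (sigma1 - sigma2) / (1/sqrt(d1) - 1/sqrt(d2)) = (154.4 - 114.0) / (174.078 - 75.5929) = 0.410216 MPa*m^0.5
sigma0 = sigma1 - k/sqrt(d1) = 154.4 - 0.410216*174.078 = 82.9906 MPa
sigma_y(d3) = 82.9906 + 0.410216 / sqrt(1.35e-04) = 118.3 MPa


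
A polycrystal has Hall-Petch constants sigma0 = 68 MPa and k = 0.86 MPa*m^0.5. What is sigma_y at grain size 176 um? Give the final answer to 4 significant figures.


sigma_y = sigma0 + k / sqrt(d)
d = 176 um = 1.76e-04 m
sigma_y = 68 + 0.86 / sqrt(1.76e-04)
sigma_y = 132.8 MPa


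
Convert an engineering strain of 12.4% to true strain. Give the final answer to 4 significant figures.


epsilon_true = ln(1 + epsilon_eng)
epsilon_true = ln(1 + 0.124)
epsilon_true = 0.1169


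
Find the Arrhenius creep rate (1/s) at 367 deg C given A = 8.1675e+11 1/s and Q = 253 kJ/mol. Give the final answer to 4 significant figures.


rate = A * exp(-Q / (R*T))
T = 367 + 273.15 = 640.15 K
rate = 8.1675e+11 * exp(-253e3 / (8.314 * 640.15))
rate = 1.85e-09 1/s


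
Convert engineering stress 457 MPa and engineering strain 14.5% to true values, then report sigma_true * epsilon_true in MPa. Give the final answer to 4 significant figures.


sigma_true = sigma_eng * (1 + epsilon_eng)
sigma_true = 457 * (1 + 0.145) = 523.265 MPa
epsilon_true = ln(1 + epsilon_eng)
epsilon_true = ln(1 + 0.145) = 0.135405
sigma_true * epsilon_true = 523.265 * 0.135405 = 70.85 MPa


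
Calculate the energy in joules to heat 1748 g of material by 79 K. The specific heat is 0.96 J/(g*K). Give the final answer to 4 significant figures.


Q = m * cp * dT
Q = 1748 * 0.96 * 79
Q = 132600 J


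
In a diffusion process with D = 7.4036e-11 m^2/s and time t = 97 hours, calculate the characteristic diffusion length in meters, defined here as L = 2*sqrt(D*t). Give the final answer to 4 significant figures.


t = 97 hr = 349200 s
Diffusion length = 2*sqrt(D*t)
= 2*sqrt(7.4036e-11 * 349200)
= 0.01017 m


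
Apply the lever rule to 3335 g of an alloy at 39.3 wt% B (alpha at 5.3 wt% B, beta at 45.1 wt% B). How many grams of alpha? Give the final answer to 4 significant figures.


f_alpha = (C_beta - C0) / (C_beta - C_alpha)
f_alpha = (45.1 - 39.3) / (45.1 - 5.3) = 0.145729
m_alpha = f_alpha * m_total = 0.145729 * 3335 = 486 g


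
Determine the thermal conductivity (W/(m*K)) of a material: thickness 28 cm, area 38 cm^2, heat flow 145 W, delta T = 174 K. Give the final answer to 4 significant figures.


k = Q*L / (A*dT)
L = 0.28 m, A = 3.8e-03 m^2
k = 145 * 0.28 / (3.8e-03 * 174)
k = 61.4 W/(m*K)


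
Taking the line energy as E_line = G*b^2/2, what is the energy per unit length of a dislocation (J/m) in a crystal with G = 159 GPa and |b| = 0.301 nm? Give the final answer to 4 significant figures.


E = G*b^2/2
b = 0.301 nm = 3.01e-10 m
G = 159 GPa = 1.59e+11 Pa
E = 0.5 * 1.59e+11 * (3.01e-10)^2
E = 7.203e-09 J/m


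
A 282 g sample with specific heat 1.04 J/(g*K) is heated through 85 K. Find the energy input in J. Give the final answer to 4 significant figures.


Q = m * cp * dT
Q = 282 * 1.04 * 85
Q = 24930 J


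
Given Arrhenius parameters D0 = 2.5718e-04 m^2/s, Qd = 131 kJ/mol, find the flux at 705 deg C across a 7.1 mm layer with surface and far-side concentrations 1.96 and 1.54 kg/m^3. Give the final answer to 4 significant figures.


Step 1: D = D0 * exp(-Qd/(R*T))
T = 705 + 273.15 = 978.15 K
D = 2.5718e-04 * exp(-131e3 / (8.314 * 978.15)) = 2.59653e-11 m^2/s
Step 2: J = D * (C1 - C2) / dx
J = 2.59653e-11 * (1.96 - 1.54) / 7.1e-03
J = 1.536e-09 kg/(m^2*s)


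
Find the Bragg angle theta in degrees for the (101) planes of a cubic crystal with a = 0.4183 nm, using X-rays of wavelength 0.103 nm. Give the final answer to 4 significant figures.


d = a / sqrt(h^2+k^2+l^2)
d = 0.4183 / sqrt(2) = 0.295783 nm
lambda = 2*d*sin(theta)  =>  sin(theta) = lambda / (2*d)
sin(theta) = 0.103 / (2 * 0.295783) = 0.174114
theta = 10.03 deg


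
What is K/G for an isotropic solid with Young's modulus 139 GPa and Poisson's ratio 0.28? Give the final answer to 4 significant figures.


G = E / (2*(1+nu))
G = 139 / (2*(1+0.28)) = 54.2969 GPa
K = E / (3*(1-2*nu))
K = 139 / (3*(1-2*0.28)) = 105.303 GPa
K/G = 105.303 / 54.2969 = 1.939


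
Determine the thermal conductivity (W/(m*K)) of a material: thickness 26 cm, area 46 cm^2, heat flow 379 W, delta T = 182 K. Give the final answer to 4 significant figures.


k = Q*L / (A*dT)
L = 0.26 m, A = 4.6e-03 m^2
k = 379 * 0.26 / (4.6e-03 * 182)
k = 117.7 W/(m*K)


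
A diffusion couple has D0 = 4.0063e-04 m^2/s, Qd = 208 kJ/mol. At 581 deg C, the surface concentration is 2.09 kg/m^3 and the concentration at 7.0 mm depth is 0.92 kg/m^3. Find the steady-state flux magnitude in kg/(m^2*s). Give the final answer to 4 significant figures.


Step 1: D = D0 * exp(-Qd/(R*T))
T = 581 + 273.15 = 854.15 K
D = 4.0063e-04 * exp(-208e3 / (8.314 * 854.15)) = 7.62542e-17 m^2/s
Step 2: J = D * (C1 - C2) / dx
J = 7.62542e-17 * (2.09 - 0.92) / 7e-03
J = 1.275e-14 kg/(m^2*s)


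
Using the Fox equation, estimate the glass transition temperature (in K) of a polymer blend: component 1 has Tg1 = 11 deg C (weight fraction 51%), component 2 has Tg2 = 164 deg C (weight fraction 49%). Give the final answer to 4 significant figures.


1/Tg = w1/Tg1 + w2/Tg2 (in Kelvin)
Tg1 = 284.15 K, Tg2 = 437.15 K
1/Tg = 0.51/284.15 + 0.49/437.15
Tg = 343 K


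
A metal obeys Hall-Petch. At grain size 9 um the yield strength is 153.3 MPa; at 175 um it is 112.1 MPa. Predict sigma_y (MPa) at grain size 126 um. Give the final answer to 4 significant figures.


sigma_y = sigma0 + k / sqrt(d)
1/sqrt(d1) = 1/sqrt(9e-06) = 333.333;  1/sqrt(d2) = 75.5929
k = (sigma1 - sigma2) / (1/sqrt(d1) - 1/sqrt(d2)) = (153.3 - 112.1) / (333.333 - 75.5929) = 0.159851 MPa*m^0.5
sigma0 = sigma1 - k/sqrt(d1) = 153.3 - 0.159851*333.333 = 100.016 MPa
sigma_y(d3) = 100.016 + 0.159851 / sqrt(1.26e-04) = 114.3 MPa


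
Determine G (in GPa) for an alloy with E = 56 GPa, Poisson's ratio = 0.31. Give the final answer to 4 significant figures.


G = E / (2*(1+nu))
G = 56 / (2*(1+0.31))
G = 21.37 GPa


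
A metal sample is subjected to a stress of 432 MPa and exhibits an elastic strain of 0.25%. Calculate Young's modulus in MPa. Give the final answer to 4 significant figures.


E = sigma / epsilon
epsilon = 0.25% = 2.5e-03
E = 432 / 2.5e-03
E = 172800 MPa


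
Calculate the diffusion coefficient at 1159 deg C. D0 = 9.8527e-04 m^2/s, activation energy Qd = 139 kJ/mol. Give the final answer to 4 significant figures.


D = D0 * exp(-Qd / (R*T))
T = 1432.15 K
D = 9.8527e-04 * exp(-139e3 / (8.314 * 1432.15))
D = 8.388e-09 m^2/s


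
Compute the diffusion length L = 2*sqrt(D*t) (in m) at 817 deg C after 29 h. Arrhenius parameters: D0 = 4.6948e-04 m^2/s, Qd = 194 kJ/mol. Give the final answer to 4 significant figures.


Step 1: D = D0 * exp(-Qd/(R*T))
T = 1090.15 K
D = 4.6948e-04 * exp(-194e3 / (8.314 * 1090.15)) = 2.37549e-13 m^2/s
Step 2: L = 2*sqrt(D*t)
t = 29 h = 104400 s
L = 2*sqrt(2.37549e-13 * 104400) = 3.15e-04 m


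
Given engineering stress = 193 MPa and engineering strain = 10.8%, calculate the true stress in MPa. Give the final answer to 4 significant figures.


sigma_true = sigma_eng * (1 + epsilon_eng)
sigma_true = 193 * (1 + 0.108)
sigma_true = 213.8 MPa


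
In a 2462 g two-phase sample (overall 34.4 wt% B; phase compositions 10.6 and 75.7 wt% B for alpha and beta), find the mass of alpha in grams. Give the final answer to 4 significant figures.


f_alpha = (C_beta - C0) / (C_beta - C_alpha)
f_alpha = (75.7 - 34.4) / (75.7 - 10.6) = 0.634409
m_alpha = f_alpha * m_total = 0.634409 * 2462 = 1562 g


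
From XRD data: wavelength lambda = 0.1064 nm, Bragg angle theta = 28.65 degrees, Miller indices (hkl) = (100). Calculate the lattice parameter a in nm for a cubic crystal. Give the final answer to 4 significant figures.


d = lambda / (2*sin(theta))
d = 0.1064 / (2*sin(28.65 deg))
d = 0.110959 nm
a = d * sqrt(h^2+k^2+l^2) = 0.110959 * sqrt(1)
a = 0.111 nm


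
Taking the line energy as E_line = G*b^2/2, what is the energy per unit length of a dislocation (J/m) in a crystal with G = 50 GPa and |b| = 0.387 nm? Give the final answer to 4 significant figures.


E = G*b^2/2
b = 0.387 nm = 3.87e-10 m
G = 50 GPa = 5e+10 Pa
E = 0.5 * 5e+10 * (3.87e-10)^2
E = 3.744e-09 J/m


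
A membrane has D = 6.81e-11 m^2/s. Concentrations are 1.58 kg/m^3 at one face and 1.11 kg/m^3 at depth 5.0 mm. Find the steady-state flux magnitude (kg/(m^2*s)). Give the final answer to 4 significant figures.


J = -D * (dC/dx) = D * (C1 - C2) / dx
J = 6.81e-11 * (1.58 - 1.11) / 5e-03
J = 6.401e-09 kg/(m^2*s)


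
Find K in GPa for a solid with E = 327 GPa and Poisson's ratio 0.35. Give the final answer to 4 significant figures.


K = E / (3*(1-2*nu))
K = 327 / (3*(1-2*0.35))
K = 363.3 GPa


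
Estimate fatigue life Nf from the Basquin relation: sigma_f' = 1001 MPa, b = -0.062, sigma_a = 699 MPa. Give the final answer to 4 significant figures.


sigma_a = sigma_f' * (2*Nf)^b
2*Nf = (sigma_a / sigma_f')^(1/b)
2*Nf = (699 / 1001)^(1/-0.062)
2*Nf = 327.668
Nf = 163.8 cycles


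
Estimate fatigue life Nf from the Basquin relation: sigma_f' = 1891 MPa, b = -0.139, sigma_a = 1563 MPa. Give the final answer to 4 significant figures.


sigma_a = sigma_f' * (2*Nf)^b
2*Nf = (sigma_a / sigma_f')^(1/b)
2*Nf = (1563 / 1891)^(1/-0.139)
2*Nf = 3.9373
Nf = 1.969 cycles


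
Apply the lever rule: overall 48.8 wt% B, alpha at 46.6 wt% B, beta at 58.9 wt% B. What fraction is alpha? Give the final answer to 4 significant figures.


f_alpha = (C_beta - C0) / (C_beta - C_alpha)
f_alpha = (58.9 - 48.8) / (58.9 - 46.6)
f_alpha = 0.8211


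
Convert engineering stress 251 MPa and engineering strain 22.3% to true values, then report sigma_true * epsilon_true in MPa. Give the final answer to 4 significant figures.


sigma_true = sigma_eng * (1 + epsilon_eng)
sigma_true = 251 * (1 + 0.223) = 306.973 MPa
epsilon_true = ln(1 + epsilon_eng)
epsilon_true = ln(1 + 0.223) = 0.201307
sigma_true * epsilon_true = 306.973 * 0.201307 = 61.8 MPa


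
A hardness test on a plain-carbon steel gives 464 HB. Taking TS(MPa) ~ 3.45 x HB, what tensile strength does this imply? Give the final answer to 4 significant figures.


TS (MPa) = 3.45 * HB
TS = 3.45 * 464
TS = 1601 MPa


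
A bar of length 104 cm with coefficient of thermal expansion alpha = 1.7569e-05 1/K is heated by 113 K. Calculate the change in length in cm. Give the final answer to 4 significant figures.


dL = L0 * alpha * dT
dL = 104 * 1.7569e-05 * 113
dL = 0.2065 cm


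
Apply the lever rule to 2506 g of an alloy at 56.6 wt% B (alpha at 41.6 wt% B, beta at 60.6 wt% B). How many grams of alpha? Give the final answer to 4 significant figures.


f_alpha = (C_beta - C0) / (C_beta - C_alpha)
f_alpha = (60.6 - 56.6) / (60.6 - 41.6) = 0.210526
m_alpha = f_alpha * m_total = 0.210526 * 2506 = 527.6 g
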